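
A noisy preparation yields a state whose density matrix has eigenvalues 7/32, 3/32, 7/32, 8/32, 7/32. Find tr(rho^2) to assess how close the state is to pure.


tr(rho^2) = sum of eigenvalues squared
= (7/32)^2 + (3/32)^2 + (7/32)^2 + (8/32)^2 + (7/32)^2
= (49 + 9 + 49 + 64 + 49) / 1024
= 220/1024
= 0.2148

0.2148


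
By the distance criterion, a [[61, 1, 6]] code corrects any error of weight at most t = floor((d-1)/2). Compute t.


Code parameters: [[61, 1, 6]], distance d = 6.
Number of correctable errors = floor((d-1)/2)
= floor((6 - 1)/2)
= floor(5/2)
= 2

2


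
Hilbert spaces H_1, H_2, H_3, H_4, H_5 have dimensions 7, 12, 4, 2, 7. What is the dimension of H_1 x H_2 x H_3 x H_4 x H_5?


dim(H_1 x H_2 x H_3 x H_4 x H_5) = 7 * 12 * 4 * 2 * 7
= 84 * 4 * 2 * 7
= 336 * 2 * 7
= 672 * 7
= 4704

4704


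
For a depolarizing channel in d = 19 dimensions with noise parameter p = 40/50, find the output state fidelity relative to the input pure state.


F = (1-p) + p/d
= (1 - 0.8000) + 0.8000/19
= 0.2000 + 0.0421
= 0.2421

0.2421


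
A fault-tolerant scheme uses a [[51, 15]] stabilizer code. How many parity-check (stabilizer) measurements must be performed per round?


For an [[n,k]] stabilizer code:
Number of stabilizer generators = n - k
= 51 - 15
= 36

36


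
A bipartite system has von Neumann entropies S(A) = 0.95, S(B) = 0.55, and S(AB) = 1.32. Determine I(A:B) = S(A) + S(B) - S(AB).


I(A:B) = S(A) + S(B) - S(AB)
= 0.95 + 0.55 - 1.32
= 0.1800

0.1800


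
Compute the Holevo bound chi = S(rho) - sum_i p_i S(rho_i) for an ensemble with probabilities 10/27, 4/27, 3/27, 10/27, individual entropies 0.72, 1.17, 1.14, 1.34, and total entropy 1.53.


chi = S(rho) - sum_i p_i * S(rho_i)
Weighted entropy = 10/27 * 0.72 + 4/27 * 1.17 + 3/27 * 1.14 + 10/27 * 1.34
= 1.0630
chi = 1.53 - 1.0630
= 0.4670

0.4670


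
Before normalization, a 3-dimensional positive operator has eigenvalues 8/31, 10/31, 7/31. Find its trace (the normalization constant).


tr(M) = sum of eigenvalues
= 8/31 + 10/31 + 7/31
= 25/31
= 0.8065

0.8065


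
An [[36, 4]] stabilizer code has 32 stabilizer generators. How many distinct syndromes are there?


Each stabilizer generator gives a binary (+1 or -1) measurement outcome.
With 32 independent generators:
Total syndromes = 2^32
= 4294967296

4294967296


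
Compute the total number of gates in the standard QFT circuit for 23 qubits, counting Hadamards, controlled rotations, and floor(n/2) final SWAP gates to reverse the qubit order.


Hadamard gates: 23
Controlled rotations: n*(n-1)/2 = 23*22/2 = 253
SWAP gates: floor(n/2) = floor(23/2) = 11
Total = 23 + 253 + 11
= 287

287


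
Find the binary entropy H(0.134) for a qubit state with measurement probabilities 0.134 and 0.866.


S = -p*log2(p) - (1-p)*log2(1-p)
p = 0.1340, 1-p = 0.8660
= -0.1340 * log2(0.1340) - 0.8660 * log2(0.8660)
= -(-0.3886) - (-0.1797)
= 0.5683

0.5683


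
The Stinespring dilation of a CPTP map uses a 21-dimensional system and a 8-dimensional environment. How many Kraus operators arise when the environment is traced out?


Tracing out the environment in an orthonormal basis {|i>_E} gives Kraus operators K_i = <i|_E U |0>_E.
Number of Kraus operators = dim(H_env) = d_env
= 8

8


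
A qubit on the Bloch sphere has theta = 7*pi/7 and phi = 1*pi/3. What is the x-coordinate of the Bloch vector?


theta = 3.1416, phi = 1.0472
r_x = sin(theta)*cos(phi) = 0.0000 * 0.5000
r_x = 0.0000

0.0000


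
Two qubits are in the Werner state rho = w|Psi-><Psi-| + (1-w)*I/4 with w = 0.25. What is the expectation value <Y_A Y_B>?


|Psi-> = (|01> - |10>)/sqrt(2)
For the pure Bell state, <Y_A Y_B> = -1 (Bell-state Pauli correlator).
The maximally-mixed part I/4 has tr(I/4 * P tensor P) = 0 for any traceless Pauli P.
So <Y_A Y_B>_rho = w * (-1) + (1 - w) * 0
= 0.25 * (-1)
= -0.2500

-0.2500


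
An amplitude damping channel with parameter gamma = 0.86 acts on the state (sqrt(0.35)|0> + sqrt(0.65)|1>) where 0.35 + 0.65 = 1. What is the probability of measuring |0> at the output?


For amplitude damping with parameter gamma on state sqrt(a)|0> + sqrt(b)|1>:
alpha^2 = 0.35, beta^2 = 0.65
P(|0>) = alpha^2 + gamma * beta^2
= 0.35 + 0.86 * 0.65
= 0.35 + 0.5590
= 0.9090

0.9090


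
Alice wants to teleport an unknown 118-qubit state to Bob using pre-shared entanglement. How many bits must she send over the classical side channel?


Quantum teleportation requires 2 classical bits per qubit teleported.
118 qubit(s) -> 2 * 118 = 236 classical bits

236


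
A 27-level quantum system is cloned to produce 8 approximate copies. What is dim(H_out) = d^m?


Output space = H^(tensor 8) where dim(H) = 27
dim = 27^8
= 729 (after 2 factors)
= 19683 (after 3 factors)
= 531441 (after 4 factors)
= 14348907 (after 5 factors)
= 387420489 (after 6 factors)
= 10460353203 (after 7 factors)
= 282429536481 (after 8 factors)
= 282429536481

282429536481


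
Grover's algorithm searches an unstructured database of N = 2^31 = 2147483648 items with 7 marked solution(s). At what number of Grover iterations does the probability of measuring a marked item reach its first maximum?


After j Grover iterations the success probability is P(j) = sin^2((2j+1)*theta), where sin(theta) = sqrt(k/N).
N = 2^31 = 2147483648, k = 7
sin(theta) = sqrt(k/N) = 5.709316081e-05
theta = arcsin(sqrt(k/N)) = 5.709316084e-05 rad
P(j) reaches its first maximum when (2j+1)*theta is as close as possible to pi/2, i.e. j = round(pi/(4*theta) - 1/2).
pi/(4*theta) - 1/2 = 13755.9316
(For comparison, the common estimate pi/4 * sqrt(N/k) = 13756.4316; the exact maximiser is used here.)
Optimal iterations = 13756

13756


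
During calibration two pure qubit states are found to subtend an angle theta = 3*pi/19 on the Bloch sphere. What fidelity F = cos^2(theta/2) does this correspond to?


For states separated by angle theta on Bloch sphere:
F = cos^2(theta/2)
theta = 3*pi/19 = 0.4960
theta/2 = 0.2480
cos(theta/2) = 0.9694
F = 0.9397

0.9397


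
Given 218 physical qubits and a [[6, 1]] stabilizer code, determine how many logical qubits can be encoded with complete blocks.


Each code block uses 6 physical qubits for 1 logical qubit(s).
Number of complete blocks = floor(218 / 6) = 36
Logical qubits = 36 * 1
= 36

36


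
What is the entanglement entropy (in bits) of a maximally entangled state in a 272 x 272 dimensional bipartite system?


For a maximally entangled state in d x d:
S = log2(d) = log2(272)
= 8.0875

8.0875


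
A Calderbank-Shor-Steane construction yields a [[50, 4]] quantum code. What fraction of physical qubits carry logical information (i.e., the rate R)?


Code rate R = k/n
= 4/50
= 0.0800

0.0800


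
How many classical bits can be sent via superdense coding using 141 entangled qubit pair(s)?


Superdense coding allows 2 classical bits per shared entangled pair.
141 pair(s) -> 2 * 141 = 282 classical bits

282


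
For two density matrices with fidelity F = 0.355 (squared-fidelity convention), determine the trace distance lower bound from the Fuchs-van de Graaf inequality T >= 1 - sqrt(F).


Fuchs-van de Graaf (squared-fidelity convention): 1 - sqrt(F) <= T <= sqrt(1 - F).
Lower bound: T >= 1 - sqrt(F)
sqrt(F) = sqrt(0.355) = 0.5958
T >= 1 - 0.5958
T >= 0.4042

0.4042


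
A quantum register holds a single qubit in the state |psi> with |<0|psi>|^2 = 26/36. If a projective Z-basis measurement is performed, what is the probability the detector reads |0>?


|alpha|^2 = 26/36 = 0.7222
|beta|^2 = 1 - 26/36 = 10/36 = 0.2778
P(|0>) = |alpha|^2 = 0.7222

0.7222


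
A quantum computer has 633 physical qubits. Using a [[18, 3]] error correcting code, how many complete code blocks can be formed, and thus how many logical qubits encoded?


Each code block uses 18 physical qubits for 3 logical qubit(s).
Number of complete blocks = floor(633 / 18) = 35
Logical qubits = 35 * 3
= 105

105


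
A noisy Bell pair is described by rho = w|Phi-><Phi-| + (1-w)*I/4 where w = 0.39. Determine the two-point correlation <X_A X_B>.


|Phi-> = (|00> - |11>)/sqrt(2)
For the pure Bell state, <X_A X_B> = -1 (Bell-state Pauli correlator).
The maximally-mixed part I/4 has tr(I/4 * P tensor P) = 0 for any traceless Pauli P.
So <X_A X_B>_rho = w * (-1) + (1 - w) * 0
= 0.39 * (-1)
= -0.3900

-0.3900


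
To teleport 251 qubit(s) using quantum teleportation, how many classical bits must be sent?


Quantum teleportation requires 2 classical bits per qubit teleported.
251 qubit(s) -> 2 * 251 = 502 classical bits

502


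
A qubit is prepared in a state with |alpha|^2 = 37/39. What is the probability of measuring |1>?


|alpha|^2 = 37/39 = 0.9487
|beta|^2 = 1 - 37/39 = 2/39 = 0.0513
P(|1>) = |beta|^2 = 0.0513

0.0513


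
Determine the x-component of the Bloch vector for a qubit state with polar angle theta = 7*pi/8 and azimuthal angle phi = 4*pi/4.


theta = 2.7489, phi = 3.1416
r_x = sin(theta)*cos(phi) = 0.3827 * -1.0000
r_x = -0.3827

-0.3827


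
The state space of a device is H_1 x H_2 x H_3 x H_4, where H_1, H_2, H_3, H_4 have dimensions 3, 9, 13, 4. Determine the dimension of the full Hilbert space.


dim(H_1 x H_2 x H_3 x H_4) = 3 * 9 * 13 * 4
= 27 * 13 * 4
= 351 * 4
= 1404

1404


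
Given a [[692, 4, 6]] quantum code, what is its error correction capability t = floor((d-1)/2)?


Code parameters: [[692, 4, 6]], distance d = 6.
Number of correctable errors = floor((d-1)/2)
= floor((6 - 1)/2)
= floor(5/2)
= 2

2


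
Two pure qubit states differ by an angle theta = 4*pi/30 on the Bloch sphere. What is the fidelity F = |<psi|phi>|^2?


For states separated by angle theta on Bloch sphere:
F = cos^2(theta/2)
theta = 4*pi/30 = 0.4189
theta/2 = 0.2094
cos(theta/2) = 0.9781
F = 0.9568

0.9568


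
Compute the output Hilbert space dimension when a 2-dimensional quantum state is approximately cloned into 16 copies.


Output space = H^(tensor 16) where dim(H) = 2
dim = 2^16
= 4 (after 2 factors)
= 8 (after 3 factors)
= 16 (after 4 factors)
= 32 (after 5 factors)
= 64 (after 6 factors)
= 128 (after 7 factors)
= 256 (after 8 factors)
= 512 (after 9 factors)
= 1024 (after 10 factors)
= 2048 (after 11 factors)
= 4096 (after 12 factors)
= 8192 (after 13 factors)
= 16384 (after 14 factors)
= 32768 (after 15 factors)
= 65536 (after 16 factors)
= 65536

65536


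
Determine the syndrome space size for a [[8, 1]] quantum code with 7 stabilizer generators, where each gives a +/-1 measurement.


Each stabilizer generator gives a binary (+1 or -1) measurement outcome.
With 7 independent generators:
Total syndromes = 2^7
= 128

128


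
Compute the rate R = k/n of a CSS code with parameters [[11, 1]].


Code rate R = k/n
= 1/11
= 0.0909

0.0909


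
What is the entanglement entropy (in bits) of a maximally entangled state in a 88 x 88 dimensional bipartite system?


For a maximally entangled state in d x d:
S = log2(d) = log2(88)
= 6.4594

6.4594


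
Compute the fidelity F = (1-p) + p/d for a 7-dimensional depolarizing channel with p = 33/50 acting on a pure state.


F = (1-p) + p/d
= (1 - 0.6600) + 0.6600/7
= 0.3400 + 0.0943
= 0.4343

0.4343


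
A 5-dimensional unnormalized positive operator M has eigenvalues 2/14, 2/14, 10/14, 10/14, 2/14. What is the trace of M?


tr(M) = sum of eigenvalues
= 2/14 + 2/14 + 10/14 + 10/14 + 2/14
= 26/14
= 1.8571

1.8571


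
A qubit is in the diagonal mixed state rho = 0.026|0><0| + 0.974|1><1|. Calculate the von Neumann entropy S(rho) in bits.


S = -p*log2(p) - (1-p)*log2(1-p)
p = 0.0260, 1-p = 0.9740
= -0.0260 * log2(0.0260) - 0.9740 * log2(0.9740)
= -(-0.1369) - (-0.0370)
= 0.1739

0.1739


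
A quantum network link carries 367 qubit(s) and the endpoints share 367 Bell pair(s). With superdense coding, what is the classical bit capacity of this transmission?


Superdense coding allows 2 classical bits per shared entangled pair.
367 pair(s) -> 2 * 367 = 734 classical bits

734


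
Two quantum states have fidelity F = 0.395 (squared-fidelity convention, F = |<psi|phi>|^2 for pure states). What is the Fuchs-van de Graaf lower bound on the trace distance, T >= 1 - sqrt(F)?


Fuchs-van de Graaf (squared-fidelity convention): 1 - sqrt(F) <= T <= sqrt(1 - F).
Lower bound: T >= 1 - sqrt(F)
sqrt(F) = sqrt(0.395) = 0.6285
T >= 1 - 0.6285
T >= 0.3715

0.3715


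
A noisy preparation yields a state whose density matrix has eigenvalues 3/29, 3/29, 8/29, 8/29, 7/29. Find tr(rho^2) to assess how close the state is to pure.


tr(rho^2) = sum of eigenvalues squared
= (3/29)^2 + (3/29)^2 + (8/29)^2 + (8/29)^2 + (7/29)^2
= (9 + 9 + 64 + 64 + 49) / 841
= 195/841
= 0.2319

0.2319


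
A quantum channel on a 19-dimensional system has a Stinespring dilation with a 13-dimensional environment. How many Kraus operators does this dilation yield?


Tracing out the environment in an orthonormal basis {|i>_E} gives Kraus operators K_i = <i|_E U |0>_E.
Number of Kraus operators = dim(H_env) = d_env
= 13

13


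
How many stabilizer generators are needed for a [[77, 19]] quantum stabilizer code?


For an [[n,k]] stabilizer code:
Number of stabilizer generators = n - k
= 77 - 19
= 58

58


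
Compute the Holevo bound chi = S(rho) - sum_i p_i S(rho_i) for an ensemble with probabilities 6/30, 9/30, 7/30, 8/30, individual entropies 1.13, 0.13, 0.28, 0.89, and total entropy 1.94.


chi = S(rho) - sum_i p_i * S(rho_i)
Weighted entropy = 6/30 * 1.13 + 9/30 * 0.13 + 7/30 * 0.28 + 8/30 * 0.89
= 0.5677
chi = 1.94 - 0.5677
= 1.3723

1.3723


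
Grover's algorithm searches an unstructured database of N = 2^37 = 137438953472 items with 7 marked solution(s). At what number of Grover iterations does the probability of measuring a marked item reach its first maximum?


After j Grover iterations the success probability is P(j) = sin^2((2j+1)*theta), where sin(theta) = sqrt(k/N).
N = 2^37 = 137438953472, k = 7
sin(theta) = sqrt(k/N) = 7.136645101e-06
theta = arcsin(sqrt(k/N)) = 7.136645101e-06 rad
P(j) reaches its first maximum when (2j+1)*theta is as close as possible to pi/2, i.e. j = round(pi/(4*theta) - 1/2).
pi/(4*theta) - 1/2 = 110050.9531
(For comparison, the common estimate pi/4 * sqrt(N/k) = 110051.4531; the exact maximiser is used here.)
Optimal iterations = 110051

110051


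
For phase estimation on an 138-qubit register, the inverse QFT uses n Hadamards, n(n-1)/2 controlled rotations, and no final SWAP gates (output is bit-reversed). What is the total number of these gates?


Hadamard gates: 138
Controlled rotations: n*(n-1)/2 = 138*137/2 = 9453
SWAP gates: 0 (omitted)
Total = 138 + 9453
= 9591

9591


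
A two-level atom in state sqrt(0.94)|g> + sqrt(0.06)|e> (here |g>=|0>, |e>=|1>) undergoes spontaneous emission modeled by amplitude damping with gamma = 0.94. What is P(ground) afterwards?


For amplitude damping with parameter gamma on state sqrt(a)|0> + sqrt(b)|1>:
alpha^2 = 0.94, beta^2 = 0.06
P(|0>) = alpha^2 + gamma * beta^2
= 0.94 + 0.94 * 0.06
= 0.94 + 0.0564
= 0.9964

0.9964


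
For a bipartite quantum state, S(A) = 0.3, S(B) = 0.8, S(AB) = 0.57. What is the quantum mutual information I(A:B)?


I(A:B) = S(A) + S(B) - S(AB)
= 0.3 + 0.8 - 0.57
= 0.5300

0.5300


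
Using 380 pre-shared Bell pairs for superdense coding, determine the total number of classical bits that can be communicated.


Superdense coding allows 2 classical bits per shared entangled pair.
380 pair(s) -> 2 * 380 = 760 classical bits

760


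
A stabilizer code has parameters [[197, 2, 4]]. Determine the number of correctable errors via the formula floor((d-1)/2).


Code parameters: [[197, 2, 4]], distance d = 4.
Number of correctable errors = floor((d-1)/2)
= floor((4 - 1)/2)
= floor(3/2)
= 1

1


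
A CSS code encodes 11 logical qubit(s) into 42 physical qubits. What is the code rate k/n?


Code rate R = k/n
= 11/42
= 0.2619

0.2619


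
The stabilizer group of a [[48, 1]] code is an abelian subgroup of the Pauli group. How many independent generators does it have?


For an [[n,k]] stabilizer code:
Number of stabilizer generators = n - k
= 48 - 1
= 47

47


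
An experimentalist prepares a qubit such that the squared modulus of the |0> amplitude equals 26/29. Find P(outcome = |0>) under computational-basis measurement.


|alpha|^2 = 26/29 = 0.8966
|beta|^2 = 1 - 26/29 = 3/29 = 0.1034
P(|0>) = |alpha|^2 = 0.8966

0.8966


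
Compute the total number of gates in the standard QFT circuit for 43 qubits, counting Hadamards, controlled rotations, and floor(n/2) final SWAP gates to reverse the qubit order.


Hadamard gates: 43
Controlled rotations: n*(n-1)/2 = 43*42/2 = 903
SWAP gates: floor(n/2) = floor(43/2) = 21
Total = 43 + 903 + 21
= 967

967


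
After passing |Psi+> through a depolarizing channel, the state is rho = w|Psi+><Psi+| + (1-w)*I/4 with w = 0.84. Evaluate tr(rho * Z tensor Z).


|Psi+> = (|01> + |10>)/sqrt(2)
For the pure Bell state, <Z_A Z_B> = -1 (Bell-state Pauli correlator).
The maximally-mixed part I/4 has tr(I/4 * P tensor P) = 0 for any traceless Pauli P.
So <Z_A Z_B>_rho = w * (-1) + (1 - w) * 0
= 0.84 * (-1)
= -0.8400

-0.8400


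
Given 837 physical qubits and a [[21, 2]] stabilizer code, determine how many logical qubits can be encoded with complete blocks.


Each code block uses 21 physical qubits for 2 logical qubit(s).
Number of complete blocks = floor(837 / 21) = 39
Logical qubits = 39 * 2
= 78

78


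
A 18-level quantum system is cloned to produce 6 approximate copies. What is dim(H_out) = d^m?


Output space = H^(tensor 6) where dim(H) = 18
dim = 18^6
= 324 (after 2 factors)
= 5832 (after 3 factors)
= 104976 (after 4 factors)
= 1889568 (after 5 factors)
= 34012224 (after 6 factors)
= 34012224

34012224


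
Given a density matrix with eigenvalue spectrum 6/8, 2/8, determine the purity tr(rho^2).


tr(rho^2) = sum of eigenvalues squared
= (6/8)^2 + (2/8)^2
= (36 + 4) / 64
= 40/64
= 0.6250

0.6250


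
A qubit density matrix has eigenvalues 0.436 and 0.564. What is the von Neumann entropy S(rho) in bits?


S = -p*log2(p) - (1-p)*log2(1-p)
p = 0.4360, 1-p = 0.5640
= -0.4360 * log2(0.4360) - 0.5640 * log2(0.5640)
= -(-0.5222) - (-0.4660)
= 0.9881

0.9881


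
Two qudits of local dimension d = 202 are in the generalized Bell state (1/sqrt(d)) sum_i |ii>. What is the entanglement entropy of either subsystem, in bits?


For a maximally entangled state in d x d:
S = log2(d) = log2(202)
= 7.6582

7.6582


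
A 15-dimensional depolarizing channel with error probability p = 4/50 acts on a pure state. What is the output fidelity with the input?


F = (1-p) + p/d
= (1 - 0.0800) + 0.0800/15
= 0.9200 + 0.0053
= 0.9253

0.9253


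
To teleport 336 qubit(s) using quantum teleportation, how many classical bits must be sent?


Quantum teleportation requires 2 classical bits per qubit teleported.
336 qubit(s) -> 2 * 336 = 672 classical bits

672


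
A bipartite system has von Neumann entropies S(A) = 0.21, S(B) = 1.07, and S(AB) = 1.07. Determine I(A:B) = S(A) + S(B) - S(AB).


I(A:B) = S(A) + S(B) - S(AB)
= 0.21 + 1.07 - 1.07
= 0.2100

0.2100


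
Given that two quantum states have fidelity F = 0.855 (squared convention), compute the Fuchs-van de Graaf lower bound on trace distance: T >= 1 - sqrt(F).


Fuchs-van de Graaf (squared-fidelity convention): 1 - sqrt(F) <= T <= sqrt(1 - F).
Lower bound: T >= 1 - sqrt(F)
sqrt(F) = sqrt(0.855) = 0.9247
T >= 1 - 0.9247
T >= 0.0753

0.0753


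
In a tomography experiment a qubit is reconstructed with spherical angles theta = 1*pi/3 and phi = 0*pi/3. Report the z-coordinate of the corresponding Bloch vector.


theta = 1.0472, phi = 0.0000
r_z = cos(theta) = 0.5000

0.5000


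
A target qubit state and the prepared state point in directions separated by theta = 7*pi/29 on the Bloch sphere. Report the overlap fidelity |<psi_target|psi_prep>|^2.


For states separated by angle theta on Bloch sphere:
F = cos^2(theta/2)
theta = 7*pi/29 = 0.7583
theta/2 = 0.3792
cos(theta/2) = 0.9290
F = 0.8630

0.8630


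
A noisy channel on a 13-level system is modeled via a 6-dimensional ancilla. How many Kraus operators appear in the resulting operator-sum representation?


Tracing out the environment in an orthonormal basis {|i>_E} gives Kraus operators K_i = <i|_E U |0>_E.
Number of Kraus operators = dim(H_env) = d_env
= 6

6


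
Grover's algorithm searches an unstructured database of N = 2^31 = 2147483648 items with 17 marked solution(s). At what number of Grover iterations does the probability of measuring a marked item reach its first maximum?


After j Grover iterations the success probability is P(j) = sin^2((2j+1)*theta), where sin(theta) = sqrt(k/N).
N = 2^31 = 2147483648, k = 17
sin(theta) = sqrt(k/N) = 8.8973265e-05
theta = arcsin(sqrt(k/N)) = 8.897326511e-05 rad
P(j) reaches its first maximum when (2j+1)*theta is as close as possible to pi/2, i.e. j = round(pi/(4*theta) - 1/2).
pi/(4*theta) - 1/2 = 8826.8501
(For comparison, the common estimate pi/4 * sqrt(N/k) = 8827.3501; the exact maximiser is used here.)
Optimal iterations = 8827

8827


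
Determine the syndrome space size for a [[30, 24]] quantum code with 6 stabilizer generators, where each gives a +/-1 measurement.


Each stabilizer generator gives a binary (+1 or -1) measurement outcome.
With 6 independent generators:
Total syndromes = 2^6
= 64

64


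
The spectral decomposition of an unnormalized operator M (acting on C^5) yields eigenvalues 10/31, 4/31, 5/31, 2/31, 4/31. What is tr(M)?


tr(M) = sum of eigenvalues
= 10/31 + 4/31 + 5/31 + 2/31 + 4/31
= 25/31
= 0.8065

0.8065


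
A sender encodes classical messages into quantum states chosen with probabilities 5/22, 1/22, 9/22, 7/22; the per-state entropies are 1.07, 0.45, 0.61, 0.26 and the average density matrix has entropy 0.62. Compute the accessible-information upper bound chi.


chi = S(rho) - sum_i p_i * S(rho_i)
Weighted entropy = 5/22 * 1.07 + 1/22 * 0.45 + 9/22 * 0.61 + 7/22 * 0.26
= 0.5959
chi = 0.62 - 0.5959
= 0.0241

0.0241


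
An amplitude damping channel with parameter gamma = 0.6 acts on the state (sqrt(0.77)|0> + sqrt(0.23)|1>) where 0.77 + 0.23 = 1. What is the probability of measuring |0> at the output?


For amplitude damping with parameter gamma on state sqrt(a)|0> + sqrt(b)|1>:
alpha^2 = 0.77, beta^2 = 0.23
P(|0>) = alpha^2 + gamma * beta^2
= 0.77 + 0.6 * 0.23
= 0.77 + 0.1380
= 0.9080

0.9080


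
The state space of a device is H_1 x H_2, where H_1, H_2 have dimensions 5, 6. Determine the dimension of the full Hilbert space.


dim(H_1 x H_2) = 5 * 6
= 30

30


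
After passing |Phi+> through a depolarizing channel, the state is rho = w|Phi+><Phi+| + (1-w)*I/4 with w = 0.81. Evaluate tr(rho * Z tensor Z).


|Phi+> = (|00> + |11>)/sqrt(2)
For the pure Bell state, <Z_A Z_B> = +1 (Bell-state Pauli correlator).
The maximally-mixed part I/4 has tr(I/4 * P tensor P) = 0 for any traceless Pauli P.
So <Z_A Z_B>_rho = w * (+1) + (1 - w) * 0
= 0.81 * (+1)
= 0.8100

0.8100


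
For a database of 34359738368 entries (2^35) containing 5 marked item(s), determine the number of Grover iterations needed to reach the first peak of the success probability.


After j Grover iterations the success probability is P(j) = sin^2((2j+1)*theta), where sin(theta) = sqrt(k/N).
N = 2^35 = 34359738368, k = 5
sin(theta) = sqrt(k/N) = 1.206313194e-05
theta = arcsin(sqrt(k/N)) = 1.206313194e-05 rad
P(j) reaches its first maximum when (2j+1)*theta is as close as possible to pi/2, i.e. j = round(pi/(4*theta) - 1/2).
pi/(4*theta) - 1/2 = 65106.8177
(For comparison, the common estimate pi/4 * sqrt(N/k) = 65107.3177; the exact maximiser is used here.)
Optimal iterations = 65107

65107


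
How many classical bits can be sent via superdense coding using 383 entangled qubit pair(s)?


Superdense coding allows 2 classical bits per shared entangled pair.
383 pair(s) -> 2 * 383 = 766 classical bits

766


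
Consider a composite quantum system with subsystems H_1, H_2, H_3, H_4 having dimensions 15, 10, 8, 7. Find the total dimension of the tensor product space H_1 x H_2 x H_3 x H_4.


dim(H_1 x H_2 x H_3 x H_4) = 15 * 10 * 8 * 7
= 150 * 8 * 7
= 1200 * 7
= 8400

8400


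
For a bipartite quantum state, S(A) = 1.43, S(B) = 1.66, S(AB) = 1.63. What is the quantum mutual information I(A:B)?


I(A:B) = S(A) + S(B) - S(AB)
= 1.43 + 1.66 - 1.63
= 1.4600

1.4600


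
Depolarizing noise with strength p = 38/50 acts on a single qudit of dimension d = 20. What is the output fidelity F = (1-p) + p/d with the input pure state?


F = (1-p) + p/d
= (1 - 0.7600) + 0.7600/20
= 0.2400 + 0.0380
= 0.2780

0.2780


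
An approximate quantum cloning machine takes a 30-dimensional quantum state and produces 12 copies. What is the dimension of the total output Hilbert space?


Output space = H^(tensor 12) where dim(H) = 30
dim = 30^12
= 900 (after 2 factors)
= 27000 (after 3 factors)
= 810000 (after 4 factors)
= 24300000 (after 5 factors)
= 729000000 (after 6 factors)
= 21870000000 (after 7 factors)
= 656100000000 (after 8 factors)
= 19683000000000 (after 9 factors)
= 590490000000000 (after 10 factors)
= 17714700000000000 (after 11 factors)
= 531441000000000000 (after 12 factors)
= 531441000000000000

531441000000000000


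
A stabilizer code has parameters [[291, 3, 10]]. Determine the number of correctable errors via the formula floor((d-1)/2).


Code parameters: [[291, 3, 10]], distance d = 10.
Number of correctable errors = floor((d-1)/2)
= floor((10 - 1)/2)
= floor(9/2)
= 4

4


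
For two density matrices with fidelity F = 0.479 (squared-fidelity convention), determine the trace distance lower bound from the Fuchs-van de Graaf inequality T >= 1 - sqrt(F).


Fuchs-van de Graaf (squared-fidelity convention): 1 - sqrt(F) <= T <= sqrt(1 - F).
Lower bound: T >= 1 - sqrt(F)
sqrt(F) = sqrt(0.479) = 0.6921
T >= 1 - 0.6921
T >= 0.3079

0.3079


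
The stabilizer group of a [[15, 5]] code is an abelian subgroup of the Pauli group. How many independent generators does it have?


For an [[n,k]] stabilizer code:
Number of stabilizer generators = n - k
= 15 - 5
= 10

10


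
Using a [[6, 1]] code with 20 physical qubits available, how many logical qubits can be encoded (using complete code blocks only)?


Each code block uses 6 physical qubits for 1 logical qubit(s).
Number of complete blocks = floor(20 / 6) = 3
Logical qubits = 3 * 1
= 3

3


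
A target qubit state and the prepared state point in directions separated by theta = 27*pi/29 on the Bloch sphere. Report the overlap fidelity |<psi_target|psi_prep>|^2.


For states separated by angle theta on Bloch sphere:
F = cos^2(theta/2)
theta = 27*pi/29 = 2.9249
theta/2 = 1.4625
cos(theta/2) = 0.1081
F = 0.0117

0.0117


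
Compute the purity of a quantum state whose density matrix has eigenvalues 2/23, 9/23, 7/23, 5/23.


tr(rho^2) = sum of eigenvalues squared
= (2/23)^2 + (9/23)^2 + (7/23)^2 + (5/23)^2
= (4 + 81 + 49 + 25) / 529
= 159/529
= 0.3006

0.3006


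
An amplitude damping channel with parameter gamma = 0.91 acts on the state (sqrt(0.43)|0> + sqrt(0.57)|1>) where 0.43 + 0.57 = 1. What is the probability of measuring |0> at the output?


For amplitude damping with parameter gamma on state sqrt(a)|0> + sqrt(b)|1>:
alpha^2 = 0.43, beta^2 = 0.57
P(|0>) = alpha^2 + gamma * beta^2
= 0.43 + 0.91 * 0.57
= 0.43 + 0.5187
= 0.9487

0.9487


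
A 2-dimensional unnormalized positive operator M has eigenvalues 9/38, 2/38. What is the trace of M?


tr(M) = sum of eigenvalues
= 9/38 + 2/38
= 11/38
= 0.2895

0.2895


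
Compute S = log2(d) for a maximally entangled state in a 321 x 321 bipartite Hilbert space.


For a maximally entangled state in d x d:
S = log2(d) = log2(321)
= 8.3264

8.3264


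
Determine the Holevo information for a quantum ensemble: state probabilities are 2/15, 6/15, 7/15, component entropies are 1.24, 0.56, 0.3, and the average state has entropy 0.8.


chi = S(rho) - sum_i p_i * S(rho_i)
Weighted entropy = 2/15 * 1.24 + 6/15 * 0.56 + 7/15 * 0.3
= 0.5293
chi = 0.8 - 0.5293
= 0.2707

0.2707


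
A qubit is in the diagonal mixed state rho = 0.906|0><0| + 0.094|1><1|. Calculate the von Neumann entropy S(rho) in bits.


S = -p*log2(p) - (1-p)*log2(1-p)
p = 0.9060, 1-p = 0.0940
= -0.9060 * log2(0.9060) - 0.0940 * log2(0.0940)
= -(-0.1290) - (-0.3207)
= 0.4497

0.4497


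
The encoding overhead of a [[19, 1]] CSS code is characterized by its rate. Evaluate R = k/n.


Code rate R = k/n
= 1/19
= 0.0526

0.0526


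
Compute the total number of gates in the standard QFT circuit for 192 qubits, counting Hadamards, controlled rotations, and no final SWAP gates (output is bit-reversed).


Hadamard gates: 192
Controlled rotations: n*(n-1)/2 = 192*191/2 = 18336
SWAP gates: 0 (omitted)
Total = 192 + 18336
= 18528

18528


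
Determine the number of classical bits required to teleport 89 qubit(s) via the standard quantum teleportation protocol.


Quantum teleportation requires 2 classical bits per qubit teleported.
89 qubit(s) -> 2 * 89 = 178 classical bits

178


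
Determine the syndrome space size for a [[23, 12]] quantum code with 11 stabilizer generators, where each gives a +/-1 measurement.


Each stabilizer generator gives a binary (+1 or -1) measurement outcome.
With 11 independent generators:
Total syndromes = 2^11
= 2048

2048


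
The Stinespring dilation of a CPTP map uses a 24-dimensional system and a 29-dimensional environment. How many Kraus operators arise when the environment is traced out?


Tracing out the environment in an orthonormal basis {|i>_E} gives Kraus operators K_i = <i|_E U |0>_E.
Number of Kraus operators = dim(H_env) = d_env
= 29

29


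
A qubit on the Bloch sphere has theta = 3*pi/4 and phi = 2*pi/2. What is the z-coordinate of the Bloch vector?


theta = 2.3562, phi = 3.1416
r_z = cos(theta) = -0.7071

-0.7071


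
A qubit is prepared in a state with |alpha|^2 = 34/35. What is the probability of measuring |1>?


|alpha|^2 = 34/35 = 0.9714
|beta|^2 = 1 - 34/35 = 1/35 = 0.0286
P(|1>) = |beta|^2 = 0.0286

0.0286


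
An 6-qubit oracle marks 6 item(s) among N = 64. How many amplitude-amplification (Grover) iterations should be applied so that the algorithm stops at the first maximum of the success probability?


After j Grover iterations the success probability is P(j) = sin^2((2j+1)*theta), where sin(theta) = sqrt(k/N).
N = 2^6 = 64, k = 6
sin(theta) = sqrt(k/N) = 0.3061862178
theta = arcsin(sqrt(k/N)) = 0.3111842443 rad
P(j) reaches its first maximum when (2j+1)*theta is as close as possible to pi/2, i.e. j = round(pi/(4*theta) - 1/2).
pi/(4*theta) - 1/2 = 2.0239
(For comparison, the common estimate pi/4 * sqrt(N/k) = 2.5651; the exact maximiser is used here.)
Optimal iterations = 2

2


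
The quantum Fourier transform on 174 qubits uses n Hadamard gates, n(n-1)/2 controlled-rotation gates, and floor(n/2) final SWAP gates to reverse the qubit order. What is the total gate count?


Hadamard gates: 174
Controlled rotations: n*(n-1)/2 = 174*173/2 = 15051
SWAP gates: floor(n/2) = floor(174/2) = 87
Total = 174 + 15051 + 87
= 15312

15312


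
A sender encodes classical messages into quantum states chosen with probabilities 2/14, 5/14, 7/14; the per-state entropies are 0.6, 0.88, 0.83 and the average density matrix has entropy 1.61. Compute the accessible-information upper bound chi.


chi = S(rho) - sum_i p_i * S(rho_i)
Weighted entropy = 2/14 * 0.6 + 5/14 * 0.88 + 7/14 * 0.83
= 0.8150
chi = 1.61 - 0.8150
= 0.7950

0.7950


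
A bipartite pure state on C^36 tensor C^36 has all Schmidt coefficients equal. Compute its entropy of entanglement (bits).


For a maximally entangled state in d x d:
S = log2(d) = log2(36)
= 5.1699

5.1699


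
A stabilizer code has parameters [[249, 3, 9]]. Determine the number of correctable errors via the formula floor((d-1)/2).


Code parameters: [[249, 3, 9]], distance d = 9.
Number of correctable errors = floor((d-1)/2)
= floor((9 - 1)/2)
= floor(8/2)
= 4

4


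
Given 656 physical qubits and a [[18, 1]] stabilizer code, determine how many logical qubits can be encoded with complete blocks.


Each code block uses 18 physical qubits for 1 logical qubit(s).
Number of complete blocks = floor(656 / 18) = 36
Logical qubits = 36 * 1
= 36

36


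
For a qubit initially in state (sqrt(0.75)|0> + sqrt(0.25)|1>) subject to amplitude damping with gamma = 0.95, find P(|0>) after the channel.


For amplitude damping with parameter gamma on state sqrt(a)|0> + sqrt(b)|1>:
alpha^2 = 0.75, beta^2 = 0.25
P(|0>) = alpha^2 + gamma * beta^2
= 0.75 + 0.95 * 0.25
= 0.75 + 0.2375
= 0.9875

0.9875


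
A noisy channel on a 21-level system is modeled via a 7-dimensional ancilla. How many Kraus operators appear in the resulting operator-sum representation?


Tracing out the environment in an orthonormal basis {|i>_E} gives Kraus operators K_i = <i|_E U |0>_E.
Number of Kraus operators = dim(H_env) = d_env
= 7

7


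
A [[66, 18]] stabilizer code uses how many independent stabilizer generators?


For an [[n,k]] stabilizer code:
Number of stabilizer generators = n - k
= 66 - 18
= 48

48


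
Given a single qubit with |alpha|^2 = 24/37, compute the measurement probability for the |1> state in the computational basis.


|alpha|^2 = 24/37 = 0.6486
|beta|^2 = 1 - 24/37 = 13/37 = 0.3514
P(|1>) = |beta|^2 = 0.3514

0.3514


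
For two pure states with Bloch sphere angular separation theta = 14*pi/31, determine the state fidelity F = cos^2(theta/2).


For states separated by angle theta on Bloch sphere:
F = cos^2(theta/2)
theta = 14*pi/31 = 1.4188
theta/2 = 0.7094
cos(theta/2) = 0.7588
F = 0.5757

0.5757


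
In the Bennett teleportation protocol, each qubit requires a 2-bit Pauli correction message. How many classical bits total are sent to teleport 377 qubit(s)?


Quantum teleportation requires 2 classical bits per qubit teleported.
377 qubit(s) -> 2 * 377 = 754 classical bits

754


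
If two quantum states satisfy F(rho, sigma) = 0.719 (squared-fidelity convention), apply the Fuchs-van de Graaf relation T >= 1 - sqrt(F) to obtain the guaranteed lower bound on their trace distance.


Fuchs-van de Graaf (squared-fidelity convention): 1 - sqrt(F) <= T <= sqrt(1 - F).
Lower bound: T >= 1 - sqrt(F)
sqrt(F) = sqrt(0.719) = 0.8479
T >= 1 - 0.8479
T >= 0.1521

0.1521


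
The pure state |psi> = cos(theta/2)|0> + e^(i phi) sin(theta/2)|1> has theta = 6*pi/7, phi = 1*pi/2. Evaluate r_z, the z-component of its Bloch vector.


theta = 2.6928, phi = 1.5708
r_z = cos(theta) = -0.9010

-0.9010


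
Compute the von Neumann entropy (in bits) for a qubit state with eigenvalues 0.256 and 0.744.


S = -p*log2(p) - (1-p)*log2(1-p)
p = 0.2560, 1-p = 0.7440
= -0.2560 * log2(0.2560) - 0.7440 * log2(0.7440)
= -(-0.5032) - (-0.3174)
= 0.8207

0.8207


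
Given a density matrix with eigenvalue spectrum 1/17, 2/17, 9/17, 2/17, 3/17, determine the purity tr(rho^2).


tr(rho^2) = sum of eigenvalues squared
= (1/17)^2 + (2/17)^2 + (9/17)^2 + (2/17)^2 + (3/17)^2
= (1 + 4 + 81 + 4 + 9) / 289
= 99/289
= 0.3426

0.3426


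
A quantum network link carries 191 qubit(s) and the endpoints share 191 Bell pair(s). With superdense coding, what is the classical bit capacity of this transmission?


Superdense coding allows 2 classical bits per shared entangled pair.
191 pair(s) -> 2 * 191 = 382 classical bits

382


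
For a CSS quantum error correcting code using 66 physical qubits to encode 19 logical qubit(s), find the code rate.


Code rate R = k/n
= 19/66
= 0.2879

0.2879


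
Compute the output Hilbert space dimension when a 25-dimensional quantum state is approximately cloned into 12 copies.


Output space = H^(tensor 12) where dim(H) = 25
dim = 25^12
= 625 (after 2 factors)
= 15625 (after 3 factors)
= 390625 (after 4 factors)
= 9765625 (after 5 factors)
= 244140625 (after 6 factors)
= 6103515625 (after 7 factors)
= 152587890625 (after 8 factors)
= 3814697265625 (after 9 factors)
= 95367431640625 (after 10 factors)
= 2384185791015625 (after 11 factors)
= 59604644775390625 (after 12 factors)
= 59604644775390625

59604644775390625


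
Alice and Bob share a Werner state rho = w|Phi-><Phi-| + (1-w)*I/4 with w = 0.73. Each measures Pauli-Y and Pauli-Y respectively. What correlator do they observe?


|Phi-> = (|00> - |11>)/sqrt(2)
For the pure Bell state, <Y_A Y_B> = +1 (Bell-state Pauli correlator).
The maximally-mixed part I/4 has tr(I/4 * P tensor P) = 0 for any traceless Pauli P.
So <Y_A Y_B>_rho = w * (+1) + (1 - w) * 0
= 0.73 * (+1)
= 0.7300

0.7300


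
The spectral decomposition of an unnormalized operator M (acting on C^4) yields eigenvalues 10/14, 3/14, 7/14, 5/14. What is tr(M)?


tr(M) = sum of eigenvalues
= 10/14 + 3/14 + 7/14 + 5/14
= 25/14
= 1.7857

1.7857


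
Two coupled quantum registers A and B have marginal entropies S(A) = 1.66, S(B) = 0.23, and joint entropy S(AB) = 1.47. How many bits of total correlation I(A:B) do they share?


I(A:B) = S(A) + S(B) - S(AB)
= 1.66 + 0.23 - 1.47
= 0.4200

0.4200


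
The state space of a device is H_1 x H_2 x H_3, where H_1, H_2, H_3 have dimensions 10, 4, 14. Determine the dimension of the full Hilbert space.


dim(H_1 x H_2 x H_3) = 10 * 4 * 14
= 40 * 14
= 560

560


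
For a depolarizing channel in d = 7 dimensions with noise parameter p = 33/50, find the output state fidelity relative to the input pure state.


F = (1-p) + p/d
= (1 - 0.6600) + 0.6600/7
= 0.3400 + 0.0943
= 0.4343

0.4343


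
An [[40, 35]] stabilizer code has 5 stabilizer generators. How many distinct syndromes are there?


Each stabilizer generator gives a binary (+1 or -1) measurement outcome.
With 5 independent generators:
Total syndromes = 2^5
= 32

32


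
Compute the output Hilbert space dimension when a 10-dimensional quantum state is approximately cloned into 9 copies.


Output space = H^(tensor 9) where dim(H) = 10
dim = 10^9
= 100 (after 2 factors)
= 1000 (after 3 factors)
= 10000 (after 4 factors)
= 100000 (after 5 factors)
= 1000000 (after 6 factors)
= 10000000 (after 7 factors)
= 100000000 (after 8 factors)
= 1000000000 (after 9 factors)
= 1000000000

1000000000


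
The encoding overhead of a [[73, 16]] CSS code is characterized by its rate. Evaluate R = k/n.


Code rate R = k/n
= 16/73
= 0.2192

0.2192


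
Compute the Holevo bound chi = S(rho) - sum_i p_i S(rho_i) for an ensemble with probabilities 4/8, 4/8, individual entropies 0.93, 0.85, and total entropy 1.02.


chi = S(rho) - sum_i p_i * S(rho_i)
Weighted entropy = 4/8 * 0.93 + 4/8 * 0.85
= 0.8900
chi = 1.02 - 0.8900
= 0.1300

0.1300


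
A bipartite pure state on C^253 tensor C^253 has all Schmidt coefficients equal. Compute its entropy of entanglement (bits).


For a maximally entangled state in d x d:
S = log2(d) = log2(253)
= 7.9830

7.9830


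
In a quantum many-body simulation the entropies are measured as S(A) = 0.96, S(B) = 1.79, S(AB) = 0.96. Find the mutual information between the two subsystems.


I(A:B) = S(A) + S(B) - S(AB)
= 0.96 + 1.79 - 0.96
= 1.7900

1.7900


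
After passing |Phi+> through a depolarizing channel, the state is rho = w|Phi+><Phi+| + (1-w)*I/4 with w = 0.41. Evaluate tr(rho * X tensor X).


|Phi+> = (|00> + |11>)/sqrt(2)
For the pure Bell state, <X_A X_B> = +1 (Bell-state Pauli correlator).
The maximally-mixed part I/4 has tr(I/4 * P tensor P) = 0 for any traceless Pauli P.
So <X_A X_B>_rho = w * (+1) + (1 - w) * 0
= 0.41 * (+1)
= 0.4100

0.4100


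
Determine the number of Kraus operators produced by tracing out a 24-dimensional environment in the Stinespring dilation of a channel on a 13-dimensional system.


Tracing out the environment in an orthonormal basis {|i>_E} gives Kraus operators K_i = <i|_E U |0>_E.
Number of Kraus operators = dim(H_env) = d_env
= 24

24
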